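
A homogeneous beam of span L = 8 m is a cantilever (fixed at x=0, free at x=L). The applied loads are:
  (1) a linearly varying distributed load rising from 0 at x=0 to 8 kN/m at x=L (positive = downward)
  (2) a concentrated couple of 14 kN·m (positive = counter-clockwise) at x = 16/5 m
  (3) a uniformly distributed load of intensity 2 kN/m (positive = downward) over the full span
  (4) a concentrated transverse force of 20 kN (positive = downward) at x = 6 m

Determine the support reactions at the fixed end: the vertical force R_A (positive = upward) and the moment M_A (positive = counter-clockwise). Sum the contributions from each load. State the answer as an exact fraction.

R_A = 68 kN, M_A = 1022/3 kN·m

Load 1 — triangular load w₀=8 kN/m (0→w₀ over full span):
  R_A = w₀L/2 = 8·8/2 = 32 kN
  M_A = w₀L²/3 = 8·8²/3 = 512/3 kN·m
Load 2 — applied couple M₀=14 kN·m at a=16/5 m (b=L-a=24/5):
  R_A = 0 kN
  M_A = -M₀ = -14 kN·m
Load 3 — uniform load w=2 kN/m over full span:
  R_A = wL = 2·8 = 16 kN
  M_A = wL²/2 = 2·8²/2 = 64 kN·m
Load 4 — point force P=20 kN at a=6 m (b=L-a=2):
  R_A = P = 20 kN
  M_A = Pa = 20·6 = 120 kN·m
Superposition: R_A = 68 kN, M_A = 1022/3 kN·m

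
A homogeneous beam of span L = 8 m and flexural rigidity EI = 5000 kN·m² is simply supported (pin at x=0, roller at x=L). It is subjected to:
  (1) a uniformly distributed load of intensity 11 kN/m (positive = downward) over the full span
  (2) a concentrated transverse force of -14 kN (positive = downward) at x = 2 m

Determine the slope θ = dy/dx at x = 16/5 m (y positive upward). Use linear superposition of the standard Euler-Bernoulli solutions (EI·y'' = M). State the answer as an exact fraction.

θ(16/5) = -24053/1875000 rad

Load 1 — uniform load w=11 kN/m over full span:
  θ_1 = -w(L³-6Lx²+4x³)/(24EI) = -11·(8³-6·8·(16/5)²+4·(16/5)³)/(24·5000) = -3256/234375 rad
Load 2 — point force P=-14 kN at a=2 m (b=L-a=6):
  θ_2 = -Pa(2L²-6Lx+3x²+a²)/(6LEI)  [x>a] = -(-14)·2·(2·8²-6·8·(16/5)+3·(16/5)²+2²)/(6·8·5000) = 133/125000 rad
Superposition: θ = Σ θ_i = -24053/1875000 rad ≈ -0.012828 rad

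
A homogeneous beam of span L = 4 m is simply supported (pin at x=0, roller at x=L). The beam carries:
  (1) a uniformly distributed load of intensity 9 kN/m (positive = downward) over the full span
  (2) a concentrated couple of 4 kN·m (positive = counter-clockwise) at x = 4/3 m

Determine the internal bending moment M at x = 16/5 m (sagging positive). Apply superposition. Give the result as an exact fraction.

M(16/5) = 268/25 kN·m

Load 1 — uniform load w=9 kN/m over full span:
  M_1 = wx(L-x)/2 = 9·(16/5)·(4-(16/5))/2 = 288/25 kN·m
Load 2 — applied couple M₀=4 kN·m at a=4/3 m (b=L-a=8/3):
  M_2 = M₀x/L - M₀  [x>a] = 4·(16/5)/4 - 4 = -4/5 kN·m
Superposition: M = Σ M_i = 268/25 kN·m ≈ 10.720000 kN·m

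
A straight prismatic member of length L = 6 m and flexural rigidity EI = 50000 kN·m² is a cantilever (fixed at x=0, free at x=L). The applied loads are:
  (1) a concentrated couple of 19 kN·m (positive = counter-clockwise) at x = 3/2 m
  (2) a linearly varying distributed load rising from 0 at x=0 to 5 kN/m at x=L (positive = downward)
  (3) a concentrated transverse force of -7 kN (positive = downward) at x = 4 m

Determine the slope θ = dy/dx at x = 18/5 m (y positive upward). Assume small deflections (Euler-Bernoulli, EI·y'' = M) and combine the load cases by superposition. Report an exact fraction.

θ(18/5) = -10173/12500000 rad

Load 1 — applied couple M₀=19 kN·m at a=3/2 m (b=L-a=9/2):
  θ_1 = M₀a/EI  [x>a] = 19·(3/2)/50000 = 57/100000 rad
Load 2 — triangular load w₀=5 kN/m (0→w₀ over full span):
  θ_2 = (w₀Lx²/4-w₀L²x/3-w₀x⁴/(24L))/EI = (5·6·(18/5)²/4-5·6²·(18/5)/3-5·(18/5)⁴/(24·6))/50000 = -15579/6250000 rad
Load 3 — point force P=-7 kN at a=4 m (b=L-a=2):
  θ_3 = -Px(2a-x)/(2EI)  [x≤a] = -(-7)·(18/5)·(2·4-(18/5))/(2·50000) = 693/625000 rad
Superposition: θ = Σ θ_i = -10173/12500000 rad ≈ -0.000814 rad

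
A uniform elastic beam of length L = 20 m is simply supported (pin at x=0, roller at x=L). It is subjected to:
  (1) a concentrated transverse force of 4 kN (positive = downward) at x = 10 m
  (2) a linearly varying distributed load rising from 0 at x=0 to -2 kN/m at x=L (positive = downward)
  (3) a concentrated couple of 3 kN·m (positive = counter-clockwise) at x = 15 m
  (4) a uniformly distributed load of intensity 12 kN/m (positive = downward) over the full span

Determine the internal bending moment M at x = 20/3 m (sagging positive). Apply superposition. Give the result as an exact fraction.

Load 1 — point force P=4 kN at a=10 m (b=L-a=10):
  M_1 = Pbx/L  [x≤a] = 4·10·(20/3)/20 = 40/3 kN·m
Load 2 — triangular load w₀=-2 kN/m (0→w₀ over full span):
  M_2 = w₀Lx/6 - w₀x³/(6L) = (-2)·20·(20/3)/6 - (-2)·(20/3)³/(6·20) = -3200/81 kN·m
Load 3 — applied couple M₀=3 kN·m at a=15 m (b=L-a=5):
  M_3 = M₀x/L  [x≤a] = 3·(20/3)/20 = 1 kN·m
Load 4 — uniform load w=12 kN/m over full span:
  M_4 = wx(L-x)/2 = 12·(20/3)·(20-(20/3))/2 = 1600/3 kN·m
Superposition: M = Σ M_i = 41161/81 kN·m ≈ 508.160494 kN·m

M(20/3) = 41161/81 kN·m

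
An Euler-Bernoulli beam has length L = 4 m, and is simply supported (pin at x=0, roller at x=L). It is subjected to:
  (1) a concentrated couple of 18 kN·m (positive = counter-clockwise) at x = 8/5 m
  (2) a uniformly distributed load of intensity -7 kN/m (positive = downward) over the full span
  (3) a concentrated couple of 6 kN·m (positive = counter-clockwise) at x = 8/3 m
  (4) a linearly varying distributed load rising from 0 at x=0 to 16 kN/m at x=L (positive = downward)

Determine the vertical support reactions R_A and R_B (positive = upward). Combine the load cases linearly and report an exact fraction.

Load 1 — applied couple M₀=18 kN·m at a=8/5 m (b=L-a=12/5):
  R_A = M₀/L = 18/4 = 9/2 kN
  R_B = -M₀/L = -18/4 = -9/2 kN
Load 2 — uniform load w=-7 kN/m over full span:
  R_A = wL/2 = (-7)·4/2 = -14 kN
  R_B = wL/2 = (-7)·4/2 = -14 kN
Load 3 — applied couple M₀=6 kN·m at a=8/3 m (b=L-a=4/3):
  R_A = M₀/L = 6/4 = 3/2 kN
  R_B = -M₀/L = -6/4 = -3/2 kN
Load 4 — triangular load w₀=16 kN/m (0→w₀ over full span):
  R_A = w₀L/6 = 16·4/6 = 32/3 kN
  R_B = w₀L/3 = 16·4/3 = 64/3 kN
Superposition: R_A = 8/3 kN, R_B = 4/3 kN

R_A = 8/3 kN, R_B = 4/3 kN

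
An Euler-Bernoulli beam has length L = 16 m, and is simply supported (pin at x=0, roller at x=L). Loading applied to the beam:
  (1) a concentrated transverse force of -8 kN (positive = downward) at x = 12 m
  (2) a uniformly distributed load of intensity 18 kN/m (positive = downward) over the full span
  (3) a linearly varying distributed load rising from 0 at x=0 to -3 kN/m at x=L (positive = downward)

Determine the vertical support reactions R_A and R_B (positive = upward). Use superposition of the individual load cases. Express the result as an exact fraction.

R_A = 134 kN, R_B = 122 kN

Load 1 — point force P=-8 kN at a=12 m (b=L-a=4):
  R_A = Pb/L = (-8)·4/16 = -2 kN
  R_B = Pa/L = (-8)·12/16 = -6 kN
Load 2 — uniform load w=18 kN/m over full span:
  R_A = wL/2 = 18·16/2 = 144 kN
  R_B = wL/2 = 18·16/2 = 144 kN
Load 3 — triangular load w₀=-3 kN/m (0→w₀ over full span):
  R_A = w₀L/6 = (-3)·16/6 = -8 kN
  R_B = w₀L/3 = (-3)·16/3 = -16 kN
Superposition: R_A = 134 kN, R_B = 122 kN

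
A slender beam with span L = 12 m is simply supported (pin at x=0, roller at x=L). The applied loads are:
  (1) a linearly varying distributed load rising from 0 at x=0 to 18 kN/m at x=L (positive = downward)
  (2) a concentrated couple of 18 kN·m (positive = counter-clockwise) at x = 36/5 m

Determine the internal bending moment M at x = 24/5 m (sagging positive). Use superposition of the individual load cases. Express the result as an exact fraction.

Load 1 — triangular load w₀=18 kN/m (0→w₀ over full span):
  M_1 = w₀Lx/6 - w₀x³/(6L) = 18·12·(24/5)/6 - 18·(24/5)³/(6·12) = 18144/125 kN·m
Load 2 — applied couple M₀=18 kN·m at a=36/5 m (b=L-a=24/5):
  M_2 = M₀x/L  [x≤a] = 18·(24/5)/12 = 36/5 kN·m
Superposition: M = Σ M_i = 19044/125 kN·m ≈ 152.352000 kN·m

M(24/5) = 19044/125 kN·m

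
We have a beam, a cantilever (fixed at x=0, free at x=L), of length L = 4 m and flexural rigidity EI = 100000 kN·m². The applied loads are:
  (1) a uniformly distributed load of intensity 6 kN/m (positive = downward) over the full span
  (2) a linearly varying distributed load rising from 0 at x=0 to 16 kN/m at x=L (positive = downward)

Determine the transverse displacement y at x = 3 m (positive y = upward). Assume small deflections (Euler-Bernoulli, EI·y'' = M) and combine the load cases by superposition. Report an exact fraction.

y(3) = -7527/2000000 m

Load 1 — uniform load w=6 kN/m over full span:
  y_1 = -wx²(x²-4Lx+6L²)/(24EI) = -6·3²·(3²-4·4·3+6·4²)/(24·100000) = -513/400000 m
Load 2 — triangular load w₀=16 kN/m (0→w₀ over full span):
  y_2 = (w₀Lx³/12-w₀L²x²/6-w₀x⁵/(120L))/EI = (16·4·3³/12-16·4²·3²/6-16·3⁵/(120·4))/100000 = -2481/1000000 m
Superposition: y = Σ y_i = -7527/2000000 m ≈ -0.003763 m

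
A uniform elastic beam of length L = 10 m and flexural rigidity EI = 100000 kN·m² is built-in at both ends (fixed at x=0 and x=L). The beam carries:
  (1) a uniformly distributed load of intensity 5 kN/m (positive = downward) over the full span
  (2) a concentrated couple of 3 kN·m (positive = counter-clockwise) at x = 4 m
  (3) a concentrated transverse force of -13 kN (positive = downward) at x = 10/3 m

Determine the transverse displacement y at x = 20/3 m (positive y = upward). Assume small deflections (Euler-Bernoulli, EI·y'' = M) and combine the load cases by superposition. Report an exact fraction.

Load 1 — uniform load w=5 kN/m over full span:
  y_1 = -wx²(L-x)²/(24EI) = -5·(20/3)²·(10-(20/3))²/(24·100000) = -1/972 m
Load 2 — applied couple M₀=3 kN·m at a=4 m (b=L-a=6):
  y_2 = (R_Ax³/6 - M_Ax²/2 - M₀(x-a)²/2)/EI  [x>a] with R_A=54/125, M_A=9/25 = ((54/125)·(20/3)³/6 - (9/25)·(20/3)²/2 - 3·((20/3)-4)²/2)/100000 = 1/37500 m
Load 3 — point force P=-13 kN at a=10/3 m (b=L-a=20/3):
  y_3 = -Pa²(L-x)²(3bL-(3b+a)(L-x))/(6L³EI)  [x>a] = -(-13)·(10/3)²·(10-(20/3))²·(3·(20/3)·10-(3·(20/3)+(10/3))·(10-(20/3)))/(6·10³·100000) = 143/437400 m
Superposition: y = Σ y_i = -36917/54675000 m ≈ -0.000675 m

y(20/3) = -36917/54675000 m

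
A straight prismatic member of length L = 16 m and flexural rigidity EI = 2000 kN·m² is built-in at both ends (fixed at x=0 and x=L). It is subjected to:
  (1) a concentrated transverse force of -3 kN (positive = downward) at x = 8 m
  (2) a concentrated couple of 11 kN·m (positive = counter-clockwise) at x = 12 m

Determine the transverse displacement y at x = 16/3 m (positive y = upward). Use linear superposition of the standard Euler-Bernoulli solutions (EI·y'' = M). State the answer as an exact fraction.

Load 1 — point force P=-3 kN at a=8 m (b=L-a=8):
  y_1 = -Pb²x²(3aL-(3a+b)x)/(6L³EI)  [x≤a] = -(-3)·8²·(16/3)²·(3·8·16-(3·8+8)·(16/3))/(6·16³·2000) = 16/675 m
Load 2 — applied couple M₀=11 kN·m at a=12 m (b=L-a=4):
  y_2 = (R_Ax³/6 - M_Ax²/2)/EI  [x≤a] with R_A=99/128, M_A=55/16 = ((99/128)·(16/3)³/6 - (55/16)·(16/3)²/2)/2000 = -11/750 m
Superposition: y = Σ y_i = 61/6750 m ≈ 0.009037 m

y(16/3) = 61/6750 m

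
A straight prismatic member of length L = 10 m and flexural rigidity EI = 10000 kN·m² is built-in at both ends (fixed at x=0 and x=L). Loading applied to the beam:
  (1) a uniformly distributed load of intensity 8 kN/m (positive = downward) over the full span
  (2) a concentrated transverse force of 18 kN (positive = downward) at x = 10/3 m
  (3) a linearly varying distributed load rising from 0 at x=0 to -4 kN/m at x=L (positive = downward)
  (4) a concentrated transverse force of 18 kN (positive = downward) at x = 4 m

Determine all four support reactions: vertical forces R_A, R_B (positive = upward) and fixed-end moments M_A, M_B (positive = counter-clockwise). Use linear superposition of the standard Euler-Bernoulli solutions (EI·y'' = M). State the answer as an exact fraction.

Load 1 — uniform load w=8 kN/m over full span:
  R_A = wL/2 = 8·10/2 = 40 kN
  M_A = wL²/12 = 8·10²/12 = 200/3 kN·m
  R_B = wL/2 = 8·10/2 = 40 kN
  M_B = -wL²/12 = -8·10²/12 = -200/3 kN·m
Load 2 — point force P=18 kN at a=10/3 m (b=L-a=20/3):
  R_A = Pb²(3a+b)/L³ = 18·(20/3)²·(3·(10/3)+(20/3))/10³ = 40/3 kN
  M_A = Pab²/L² = 18·(10/3)·(20/3)²/10² = 80/3 kN·m
  R_B = Pa²(a+3b)/L³ = 18·(10/3)²·((10/3)+3·(20/3))/10³ = 14/3 kN
  M_B = -Pa²b/L² = -18·(10/3)²·(20/3)/10² = -40/3 kN·m
Load 3 — triangular load w₀=-4 kN/m (0→w₀ over full span):
  R_A = 3w₀L/20 = 3·(-4)·10/20 = -6 kN
  M_A = w₀L²/30 = (-4)·10²/30 = -40/3 kN·m
  R_B = 7w₀L/20 = 7·(-4)·10/20 = -14 kN
  M_B = -w₀L²/20 = -(-4)·10²/20 = 20 kN·m
Load 4 — point force P=18 kN at a=4 m (b=L-a=6):
  R_A = Pb²(3a+b)/L³ = 18·6²·(3·4+6)/10³ = 1458/125 kN
  M_A = Pab²/L² = 18·4·6²/10² = 648/25 kN·m
  R_B = Pa²(a+3b)/L³ = 18·4²·(4+3·6)/10³ = 792/125 kN
  M_B = -Pa²b/L² = -18·4²·6/10² = -432/25 kN·m
Superposition: R_A = 22124/375 kN, M_A = 2648/25 kN·m, R_B = 13876/375 kN, M_B = -1932/25 kN·m

R_A = 22124/375 kN, M_A = 2648/25 kN·m, R_B = 13876/375 kN, M_B = -1932/25 kN·m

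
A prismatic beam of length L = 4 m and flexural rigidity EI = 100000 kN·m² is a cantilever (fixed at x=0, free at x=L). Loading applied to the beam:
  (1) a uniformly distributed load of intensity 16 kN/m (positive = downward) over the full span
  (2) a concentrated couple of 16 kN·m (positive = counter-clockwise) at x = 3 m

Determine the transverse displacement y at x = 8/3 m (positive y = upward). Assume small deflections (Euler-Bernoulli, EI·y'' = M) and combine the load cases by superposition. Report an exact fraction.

y(8/3) = -1744/759375 m

Load 1 — uniform load w=16 kN/m over full span:
  y_1 = -wx²(x²-4Lx+6L²)/(24EI) = -16·(8/3)²·((8/3)²-4·4·(8/3)+6·4²)/(24·100000) = -2176/759375 m
Load 2 — applied couple M₀=16 kN·m at a=3 m (b=L-a=1):
  y_2 = M₀x²/(2EI)  [x≤a] = 16·(8/3)²/(2·100000) = 16/28125 m
Superposition: y = Σ y_i = -1744/759375 m ≈ -0.002297 m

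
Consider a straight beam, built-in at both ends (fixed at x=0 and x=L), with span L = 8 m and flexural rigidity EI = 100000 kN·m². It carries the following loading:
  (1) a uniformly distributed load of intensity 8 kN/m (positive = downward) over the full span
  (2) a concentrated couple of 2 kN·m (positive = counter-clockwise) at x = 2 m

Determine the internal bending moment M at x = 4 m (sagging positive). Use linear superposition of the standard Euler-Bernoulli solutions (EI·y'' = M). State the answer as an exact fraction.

M(4) = 125/6 kN·m

Load 1 — uniform load w=8 kN/m over full span:
  M_1 = wLx/2 - wL²/12 - wx²/2 = 8·8·4/2 - 8·8²/12 - 8·4²/2 = 64/3 kN·m
Load 2 — applied couple M₀=2 kN·m at a=2 m (b=L-a=6):
  M_2 = R_Ax - M_A - M₀  [x>a] with R_A=9/32, M_A=-3/8 = (9/32)·4 - (-3/8) - 2 = -1/2 kN·m
Superposition: M = Σ M_i = 125/6 kN·m ≈ 20.833333 kN·m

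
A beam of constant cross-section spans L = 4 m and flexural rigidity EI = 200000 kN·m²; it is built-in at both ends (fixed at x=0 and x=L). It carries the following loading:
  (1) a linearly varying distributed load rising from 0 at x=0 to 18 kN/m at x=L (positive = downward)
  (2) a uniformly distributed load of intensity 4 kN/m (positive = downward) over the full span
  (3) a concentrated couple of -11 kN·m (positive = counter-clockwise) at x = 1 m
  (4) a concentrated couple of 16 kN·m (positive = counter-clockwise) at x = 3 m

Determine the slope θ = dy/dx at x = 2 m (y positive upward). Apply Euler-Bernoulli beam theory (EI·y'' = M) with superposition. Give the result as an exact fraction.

Load 1 — triangular load w₀=18 kN/m (0→w₀ over full span):
  θ_1 = -w₀(2x(L-x)(L-2x)(x+2L)+x²(L-x)²)/(120LEI) = -18·(2·2·(4-2)·(4-2·2)·(2+2·4)+2²·(4-2)²)/(120·4·200000) = -3/1000000 rad
Load 2 — uniform load w=4 kN/m over full span:
  θ_2 = -wx(L-x)(L-2x)/(12EI) = -4·2·(4-2)·(4-2·2)/(12·200000) = 0 rad
Load 3 — applied couple M₀=-11 kN·m at a=1 m (b=L-a=3):
  θ_3 = (R_Ax²/2 - M_Ax - M₀(x-a))/EI  [x>a] with R_A=-99/32, M_A=33/16 = ((-99/32)·2²/2 - (33/16)·2 - (-11)·(2-1))/200000 = 11/3200000 rad
Load 4 — applied couple M₀=16 kN·m at a=3 m (b=L-a=1):
  θ_4 = (R_Ax²/2 - M_Ax)/EI  [x≤a] with R_A=9/2, M_A=5 = ((9/2)·2²/2 - 5·2)/200000 = -1/200000 rad
Superposition: θ = Σ θ_i = -73/16000000 rad ≈ -0.000005 rad

θ(2) = -73/16000000 rad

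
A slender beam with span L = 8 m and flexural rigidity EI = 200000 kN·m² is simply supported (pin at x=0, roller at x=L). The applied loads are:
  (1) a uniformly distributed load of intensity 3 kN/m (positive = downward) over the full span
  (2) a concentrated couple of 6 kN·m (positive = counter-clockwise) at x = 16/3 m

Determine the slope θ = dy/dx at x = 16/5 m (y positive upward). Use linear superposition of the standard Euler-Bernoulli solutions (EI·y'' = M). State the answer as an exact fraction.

θ(16/5) = -479/4687500 rad

Load 1 — uniform load w=3 kN/m over full span:
  θ_1 = -w(L³-6Lx²+4x³)/(24EI) = -3·(8³-6·8·(16/5)²+4·(16/5)³)/(24·200000) = -37/390625 rad
Load 2 — applied couple M₀=6 kN·m at a=16/3 m (b=L-a=8/3):
  θ_2 = (M₀x²/(2L)+C₁)/EI  [x≤a] with C₁=M₀(3b²-L²)/(6L)=-16/3 = (6·(16/5)²/(2·8)+(-16/3))/200000 = -7/937500 rad
Superposition: θ = Σ θ_i = -479/4687500 rad ≈ -0.000102 rad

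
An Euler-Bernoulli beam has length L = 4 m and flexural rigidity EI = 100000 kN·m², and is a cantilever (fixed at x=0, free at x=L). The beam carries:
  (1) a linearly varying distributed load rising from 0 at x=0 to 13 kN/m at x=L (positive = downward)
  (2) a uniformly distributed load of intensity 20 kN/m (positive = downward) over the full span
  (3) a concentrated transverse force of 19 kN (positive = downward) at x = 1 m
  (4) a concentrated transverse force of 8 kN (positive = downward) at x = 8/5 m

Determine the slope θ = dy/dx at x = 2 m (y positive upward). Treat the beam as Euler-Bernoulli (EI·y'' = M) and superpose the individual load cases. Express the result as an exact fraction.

Load 1 — triangular load w₀=13 kN/m (0→w₀ over full span):
  θ_1 = (w₀Lx²/4-w₀L²x/3-w₀x⁴/(24L))/EI = (13·4·2²/4-13·4²·2/3-13·2⁴/(24·4))/100000 = -533/600000 rad
Load 2 — uniform load w=20 kN/m over full span:
  θ_2 = -wx(x²-3Lx+3L²)/(6EI) = -20·2·(2²-3·4·2+3·4²)/(6·100000) = -7/3750 rad
Load 3 — point force P=19 kN at a=1 m (b=L-a=3):
  θ_3 = -Pa²/(2EI)  [x>a] = -19·1²/(2·100000) = -19/200000 rad
Load 4 — point force P=8 kN at a=8/5 m (b=L-a=12/5):
  θ_4 = -Pa²/(2EI)  [x>a] = -8·(8/5)²/(2·100000) = -8/78125 rad
Superposition: θ = Σ θ_i = -7381/2500000 rad ≈ -0.002952 rad

θ(2) = -7381/2500000 rad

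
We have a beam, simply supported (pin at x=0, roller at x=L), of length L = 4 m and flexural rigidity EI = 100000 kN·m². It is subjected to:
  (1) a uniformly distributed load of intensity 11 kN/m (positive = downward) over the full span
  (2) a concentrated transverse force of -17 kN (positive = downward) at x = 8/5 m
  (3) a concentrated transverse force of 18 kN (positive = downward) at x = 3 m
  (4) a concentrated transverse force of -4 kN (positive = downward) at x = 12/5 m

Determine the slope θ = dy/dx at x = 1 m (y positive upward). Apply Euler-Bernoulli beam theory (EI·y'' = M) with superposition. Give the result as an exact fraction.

θ(1) = -2639/18750000 rad

Load 1 — uniform load w=11 kN/m over full span:
  θ_1 = -w(L³-6Lx²+4x³)/(24EI) = -11·(4³-6·4·1²+4·1³)/(24·100000) = -121/600000 rad
Load 2 — point force P=-17 kN at a=8/5 m (b=L-a=12/5):
  θ_2 = -Pb(L²-b²-3x²)/(6LEI)  [x≤a] = -(-17)·(12/5)·(4²-(12/5)²-3·1²)/(6·4·100000) = 3077/25000000 rad
Load 3 — point force P=18 kN at a=3 m (b=L-a=1):
  θ_3 = -Pb(L²-b²-3x²)/(6LEI)  [x≤a] = -18·1·(4²-1²-3·1²)/(6·4·100000) = -9/100000 rad
Load 4 — point force P=-4 kN at a=12/5 m (b=L-a=8/5):
  θ_4 = -Pb(L²-b²-3x²)/(6LEI)  [x≤a] = -(-4)·(8/5)·(4²-(8/5)²-3·1²)/(6·4·100000) = 87/3125000 rad
Superposition: θ = Σ θ_i = -2639/18750000 rad ≈ -0.000141 rad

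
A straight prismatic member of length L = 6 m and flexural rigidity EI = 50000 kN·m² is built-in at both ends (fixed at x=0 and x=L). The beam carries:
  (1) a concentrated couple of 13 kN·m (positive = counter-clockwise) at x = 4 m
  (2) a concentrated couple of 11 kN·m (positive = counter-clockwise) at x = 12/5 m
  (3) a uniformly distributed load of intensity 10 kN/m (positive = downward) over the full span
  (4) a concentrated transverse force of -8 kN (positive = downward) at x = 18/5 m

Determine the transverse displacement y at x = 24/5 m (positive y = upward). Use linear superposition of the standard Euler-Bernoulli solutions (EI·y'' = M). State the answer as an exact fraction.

Load 1 — applied couple M₀=13 kN·m at a=4 m (b=L-a=2):
  y_1 = (R_Ax³/6 - M_Ax²/2 - M₀(x-a)²/2)/EI  [x>a] with R_A=26/9, M_A=13/3 = ((26/9)·(24/5)³/6 - (13/3)·(24/5)²/2 - 13·((24/5)-4)²/2)/50000 = -13/781250 m
Load 2 — applied couple M₀=11 kN·m at a=12/5 m (b=L-a=18/5):
  y_2 = (R_Ax³/6 - M_Ax²/2 - M₀(x-a)²/2)/EI  [x>a] with R_A=66/25, M_A=33/25 = ((66/25)·(24/5)³/6 - (33/25)·(24/5)²/2 - 11·((24/5)-(12/5))²/2)/50000 = 693/19531250 m
Load 3 — uniform load w=10 kN/m over full span:
  y_3 = -wx²(L-x)²/(24EI) = -10·(24/5)²·(6-(24/5))²/(24·50000) = -108/390625 m
Load 4 — point force P=-8 kN at a=18/5 m (b=L-a=12/5):
  y_4 = -Pa²(L-x)²(3bL-(3b+a)(L-x))/(6L³EI)  [x>a] = -(-8)·(18/5)²·(6-(24/5))²·(3·(12/5)·6-(3·(12/5)+(18/5))·(6-(24/5)))/(6·6³·50000) = 3402/48828125 m
Superposition: y = Σ y_i = -9178/48828125 m ≈ -0.000188 m

y(24/5) = -9178/48828125 m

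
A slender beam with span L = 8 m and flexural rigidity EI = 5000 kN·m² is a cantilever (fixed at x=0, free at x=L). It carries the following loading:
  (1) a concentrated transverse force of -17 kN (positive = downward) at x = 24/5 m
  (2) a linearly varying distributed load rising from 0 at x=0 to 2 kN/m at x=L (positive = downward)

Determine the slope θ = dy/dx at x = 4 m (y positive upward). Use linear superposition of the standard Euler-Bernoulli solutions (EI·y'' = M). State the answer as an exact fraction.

θ(4) = 152/9375 rad

Load 1 — point force P=-17 kN at a=24/5 m (b=L-a=16/5):
  θ_1 = -Px(2a-x)/(2EI)  [x≤a] = -(-17)·4·(2·(24/5)-4)/(2·5000) = 119/3125 rad
Load 2 — triangular load w₀=2 kN/m (0→w₀ over full span):
  θ_2 = (w₀Lx²/4-w₀L²x/3-w₀x⁴/(24L))/EI = (2·8·4²/4-2·8²·4/3-2·4⁴/(24·8))/5000 = -41/1875 rad
Superposition: θ = Σ θ_i = 152/9375 rad ≈ 0.016213 rad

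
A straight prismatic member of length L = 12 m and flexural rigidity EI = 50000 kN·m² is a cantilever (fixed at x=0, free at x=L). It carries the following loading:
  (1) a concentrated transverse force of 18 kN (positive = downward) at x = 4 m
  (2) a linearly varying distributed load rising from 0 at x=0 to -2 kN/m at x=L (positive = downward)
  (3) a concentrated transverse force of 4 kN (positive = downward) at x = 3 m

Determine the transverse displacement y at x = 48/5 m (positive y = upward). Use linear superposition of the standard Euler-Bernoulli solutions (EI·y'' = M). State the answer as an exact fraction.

y(48/5) = 11111361/390625000 m

Load 1 — point force P=18 kN at a=4 m (b=L-a=8):
  y_1 = -Pa²(3x-a)/(6EI)  [x>a] = -18·4²·(3·(48/5)-4)/(6·50000) = -372/15625 m
Load 2 — triangular load w₀=-2 kN/m (0→w₀ over full span):
  y_2 = (w₀Lx³/12-w₀L²x²/6-w₀x⁵/(120L))/EI = ((-2)·12·(48/5)³/12-(-2)·12²·(48/5)²/6-(-2)·(48/5)⁵/(120·12))/50000 = 2702592/48828125 m
Load 3 — point force P=4 kN at a=3 m (b=L-a=9):
  y_3 = -Pa²(3x-a)/(6EI)  [x>a] = -4·3²·(3·(48/5)-3)/(6·50000) = -387/125000 m
Superposition: y = Σ y_i = 11111361/390625000 m ≈ 0.028445 m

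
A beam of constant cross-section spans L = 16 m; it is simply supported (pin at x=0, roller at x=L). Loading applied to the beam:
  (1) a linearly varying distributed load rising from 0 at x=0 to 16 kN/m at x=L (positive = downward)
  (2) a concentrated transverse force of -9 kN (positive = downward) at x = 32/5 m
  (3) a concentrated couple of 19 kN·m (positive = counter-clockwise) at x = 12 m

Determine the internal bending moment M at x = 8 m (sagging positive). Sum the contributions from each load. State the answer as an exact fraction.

M(8) = 2367/10 kN·m

Load 1 — triangular load w₀=16 kN/m (0→w₀ over full span):
  M_1 = w₀Lx/6 - w₀x³/(6L) = 16·16·8/6 - 16·8³/(6·16) = 256 kN·m
Load 2 — point force P=-9 kN at a=32/5 m (b=L-a=48/5):
  M_2 = Pa(L-x)/L  [x>a] = (-9)·(32/5)·(16-8)/16 = -144/5 kN·m
Load 3 — applied couple M₀=19 kN·m at a=12 m (b=L-a=4):
  M_3 = M₀x/L  [x≤a] = 19·8/16 = 19/2 kN·m
Superposition: M = Σ M_i = 2367/10 kN·m ≈ 236.700000 kN·m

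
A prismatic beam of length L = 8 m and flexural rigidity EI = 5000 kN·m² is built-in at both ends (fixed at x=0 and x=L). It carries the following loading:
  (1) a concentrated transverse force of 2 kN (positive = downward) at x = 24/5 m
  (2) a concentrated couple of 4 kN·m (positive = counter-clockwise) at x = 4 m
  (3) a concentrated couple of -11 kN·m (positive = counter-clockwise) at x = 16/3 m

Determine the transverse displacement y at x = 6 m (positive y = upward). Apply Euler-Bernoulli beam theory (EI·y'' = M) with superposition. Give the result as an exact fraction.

Load 1 — point force P=2 kN at a=24/5 m (b=L-a=16/5):
  y_1 = -Pa²(L-x)²(3bL-(3b+a)(L-x))/(6L³EI)  [x>a] = -2·(24/5)²·(8-6)²·(3·(16/5)·8-(3·(16/5)+(24/5))·(8-6))/(6·8³·5000) = -9/15625 m
Load 2 — applied couple M₀=4 kN·m at a=4 m (b=L-a=4):
  y_2 = (R_Ax³/6 - M_Ax²/2 - M₀(x-a)²/2)/EI  [x>a] with R_A=3/4, M_A=1 = ((3/4)·6³/6 - 1·6²/2 - 4·(6-4)²/2)/5000 = 1/5000 m
Load 3 — applied couple M₀=-11 kN·m at a=16/3 m (b=L-a=8/3):
  y_3 = (R_Ax³/6 - M_Ax²/2 - M₀(x-a)²/2)/EI  [x>a] with R_A=-11/6, M_A=-11/3 = ((-11/6)·6³/6 - (-11/3)·6²/2 - (-11)·(6-(16/3))²/2)/5000 = 11/22500 m
Superposition: y = Σ y_i = 127/1125000 m ≈ 0.000113 m

y(6) = 127/1125000 m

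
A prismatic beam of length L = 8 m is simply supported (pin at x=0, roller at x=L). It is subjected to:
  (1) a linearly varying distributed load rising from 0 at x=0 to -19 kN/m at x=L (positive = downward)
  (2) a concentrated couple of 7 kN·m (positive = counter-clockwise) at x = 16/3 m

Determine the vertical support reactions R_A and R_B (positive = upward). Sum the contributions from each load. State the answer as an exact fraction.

R_A = -587/24 kN, R_B = -1237/24 kN

Load 1 — triangular load w₀=-19 kN/m (0→w₀ over full span):
  R_A = w₀L/6 = (-19)·8/6 = -76/3 kN
  R_B = w₀L/3 = (-19)·8/3 = -152/3 kN
Load 2 — applied couple M₀=7 kN·m at a=16/3 m (b=L-a=8/3):
  R_A = M₀/L = 7/8 kN
  R_B = -M₀/L = -7/8 kN
Superposition: R_A = -587/24 kN, R_B = -1237/24 kN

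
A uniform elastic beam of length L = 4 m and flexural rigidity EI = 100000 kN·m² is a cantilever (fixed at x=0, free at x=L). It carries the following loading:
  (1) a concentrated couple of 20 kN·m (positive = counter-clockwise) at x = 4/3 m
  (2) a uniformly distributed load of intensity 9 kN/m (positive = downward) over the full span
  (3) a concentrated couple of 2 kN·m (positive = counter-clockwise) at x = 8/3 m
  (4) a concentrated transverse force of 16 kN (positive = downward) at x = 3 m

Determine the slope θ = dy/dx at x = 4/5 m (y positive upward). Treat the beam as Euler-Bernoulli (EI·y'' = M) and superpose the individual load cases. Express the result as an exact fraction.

θ(4/5) = -977/1562500 rad

Load 1 — applied couple M₀=20 kN·m at a=4/3 m (b=L-a=8/3):
  θ_1 = M₀x/EI  [x≤a] = 20·(4/5)/100000 = 1/6250 rad
Load 2 — uniform load w=9 kN/m over full span:
  θ_2 = -wx(x²-3Lx+3L²)/(6EI) = -9·(4/5)·((4/5)²-3·4·(4/5)+3·4²)/(6·100000) = -183/390625 rad
Load 3 — applied couple M₀=2 kN·m at a=8/3 m (b=L-a=4/3):
  θ_3 = M₀x/EI  [x≤a] = 2·(4/5)/100000 = 1/62500 rad
Load 4 — point force P=16 kN at a=3 m (b=L-a=1):
  θ_4 = -Px(2a-x)/(2EI)  [x≤a] = -16·(4/5)·(2·3-(4/5))/(2·100000) = -26/78125 rad
Superposition: θ = Σ θ_i = -977/1562500 rad ≈ -0.000625 rad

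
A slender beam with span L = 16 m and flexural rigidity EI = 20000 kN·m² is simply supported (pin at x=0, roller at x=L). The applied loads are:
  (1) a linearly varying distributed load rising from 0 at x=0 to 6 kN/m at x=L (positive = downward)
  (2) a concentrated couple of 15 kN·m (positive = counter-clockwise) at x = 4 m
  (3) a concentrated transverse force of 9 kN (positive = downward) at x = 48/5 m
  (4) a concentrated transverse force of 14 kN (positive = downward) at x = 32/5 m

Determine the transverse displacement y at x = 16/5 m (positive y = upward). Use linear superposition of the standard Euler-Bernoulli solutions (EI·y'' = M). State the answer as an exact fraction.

Load 1 — triangular load w₀=6 kN/m (0→w₀ over full span):
  y_1 = -w₀x(7L⁴-10L²x²+3x⁴)/(360LEI) = -6·(16/5)·(7·16⁴-10·16²·(16/5)²+3·(16/5)⁴)/(360·16·20000) = -704512/9765625 m
Load 2 — applied couple M₀=15 kN·m at a=4 m (b=L-a=12):
  y_2 = (M₀x³/(6L)+C₁x)/EI  [x≤a] with C₁=M₀(3b²-L²)/(6L)=55/2 = (15·(16/5)³/(6·16)+(55/2)·(16/5))/20000 = 291/62500 m
Load 3 — point force P=9 kN at a=48/5 m (b=L-a=32/5):
  y_3 = -Pbx(L²-b²-x²)/(6LEI)  [x≤a] = -9·(32/5)·(16/5)·(16²-(32/5)²-(16/5)²)/(6·16·20000) = -1536/78125 m
Load 4 — point force P=14 kN at a=32/5 m (b=L-a=48/5):
  y_4 = -Pbx(L²-b²-x²)/(6LEI)  [x≤a] = -14·(48/5)·(16/5)·(16²-(48/5)²-(16/5)²)/(6·16·20000) = -2688/78125 m
Superposition: y = Σ y_i = -4748173/39062500 m ≈ -0.121553 m

y(16/5) = -4748173/39062500 m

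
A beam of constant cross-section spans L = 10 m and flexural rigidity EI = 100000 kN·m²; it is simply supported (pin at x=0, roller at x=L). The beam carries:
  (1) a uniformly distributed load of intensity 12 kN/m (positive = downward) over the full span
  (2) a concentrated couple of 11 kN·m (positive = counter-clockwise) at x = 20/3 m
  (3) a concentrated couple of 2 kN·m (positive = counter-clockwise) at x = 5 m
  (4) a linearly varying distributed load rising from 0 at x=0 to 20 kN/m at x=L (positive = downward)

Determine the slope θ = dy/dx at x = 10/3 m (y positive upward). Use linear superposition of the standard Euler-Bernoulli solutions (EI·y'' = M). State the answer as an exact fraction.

Load 1 — uniform load w=12 kN/m over full span:
  θ_1 = -w(L³-6Lx²+4x³)/(24EI) = -12·(10³-6·10·(10/3)²+4·(10/3)³)/(24·100000) = -13/5400 rad
Load 2 — applied couple M₀=11 kN·m at a=20/3 m (b=L-a=10/3):
  θ_2 = (M₀x²/(2L)+C₁)/EI  [x≤a] with C₁=M₀(3b²-L²)/(6L)=-110/9 = (11·(10/3)²/(2·10)+(-110/9))/100000 = -11/180000 rad
Load 3 — applied couple M₀=2 kN·m at a=5 m (b=L-a=5):
  θ_3 = (M₀x²/(2L)+C₁)/EI  [x≤a] with C₁=M₀(3b²-L²)/(6L)=-5/6 = (2·(10/3)²/(2·10)+(-5/6))/100000 = 1/360000 rad
Load 4 — triangular load w₀=20 kN/m (0→w₀ over full span):
  θ_4 = -w₀(7L⁴-30L²x²+15x⁴)/(360LEI) = -20·(7·10⁴-30·10²·(10/3)²+15·(10/3)⁴)/(360·10·100000) = -13/6075 rad
Superposition: θ = Σ θ_i = -44767/9720000 rad ≈ -0.004606 rad

θ(10/3) = -44767/9720000 rad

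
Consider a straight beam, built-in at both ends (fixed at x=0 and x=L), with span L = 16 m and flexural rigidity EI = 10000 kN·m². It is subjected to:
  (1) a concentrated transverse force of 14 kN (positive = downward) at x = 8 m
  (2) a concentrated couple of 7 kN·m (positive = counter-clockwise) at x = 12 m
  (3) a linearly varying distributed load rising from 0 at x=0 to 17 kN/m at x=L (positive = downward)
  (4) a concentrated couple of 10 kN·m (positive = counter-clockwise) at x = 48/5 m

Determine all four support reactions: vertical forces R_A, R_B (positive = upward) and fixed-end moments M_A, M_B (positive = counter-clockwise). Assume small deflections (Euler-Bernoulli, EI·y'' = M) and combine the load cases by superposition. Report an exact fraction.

R_A = 31483/640 kN, M_A = 42829/240 kN·m, R_B = 64517/640 kN, M_B = -19657/80 kN·m

Load 1 — point force P=14 kN at a=8 m (b=L-a=8):
  R_A = Pb²(3a+b)/L³ = 14·8²·(3·8+8)/16³ = 7 kN
  M_A = Pab²/L² = 14·8·8²/16² = 28 kN·m
  R_B = Pa²(a+3b)/L³ = 14·8²·(8+3·8)/16³ = 7 kN
  M_B = -Pa²b/L² = -14·8²·8/16² = -28 kN·m
Load 2 — applied couple M₀=7 kN·m at a=12 m (b=L-a=4):
  R_A = 6M₀ab/L³ = 6·7·12·4/16³ = 63/128 kN
  M_A = M₀b(2a-b)/L² = 7·4·(2·12-4)/16² = 35/16 kN·m
  R_B = -6M₀ab/L³ = -6·7·12·4/16³ = -63/128 kN
  M_B = M₀a(2b-a)/L² = 7·12·(2·4-12)/16² = -21/16 kN·m
Load 3 — triangular load w₀=17 kN/m (0→w₀ over full span):
  R_A = 3w₀L/20 = 3·17·16/20 = 204/5 kN
  M_A = w₀L²/30 = 17·16²/30 = 2176/15 kN·m
  R_B = 7w₀L/20 = 7·17·16/20 = 476/5 kN
  M_B = -w₀L²/20 = -17·16²/20 = -1088/5 kN·m
Load 4 — applied couple M₀=10 kN·m at a=48/5 m (b=L-a=32/5):
  R_A = 6M₀ab/L³ = 6·10·(48/5)·(32/5)/16³ = 9/10 kN
  M_A = M₀b(2a-b)/L² = 10·(32/5)·(2·(48/5)-(32/5))/16² = 16/5 kN·m
  R_B = -6M₀ab/L³ = -6·10·(48/5)·(32/5)/16³ = -9/10 kN
  M_B = M₀a(2b-a)/L² = 10·(48/5)·(2·(32/5)-(48/5))/16² = 6/5 kN·m
Superposition: R_A = 31483/640 kN, M_A = 42829/240 kN·m, R_B = 64517/640 kN, M_B = -19657/80 kN·m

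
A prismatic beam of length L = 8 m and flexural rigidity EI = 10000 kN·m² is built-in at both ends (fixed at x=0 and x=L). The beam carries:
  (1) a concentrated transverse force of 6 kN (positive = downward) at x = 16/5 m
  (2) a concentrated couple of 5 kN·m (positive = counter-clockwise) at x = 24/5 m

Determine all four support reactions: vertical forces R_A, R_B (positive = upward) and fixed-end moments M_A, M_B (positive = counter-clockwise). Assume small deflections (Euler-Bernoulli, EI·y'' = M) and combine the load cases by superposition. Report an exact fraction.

R_A = 1197/250 kN, M_A = 1064/125 kN·m, R_B = 303/250 kN, M_B = -501/125 kN·m

Load 1 — point force P=6 kN at a=16/5 m (b=L-a=24/5):
  R_A = Pb²(3a+b)/L³ = 6·(24/5)²·(3·(16/5)+(24/5))/8³ = 486/125 kN
  M_A = Pab²/L² = 6·(16/5)·(24/5)²/8² = 864/125 kN·m
  R_B = Pa²(a+3b)/L³ = 6·(16/5)²·((16/5)+3·(24/5))/8³ = 264/125 kN
  M_B = -Pa²b/L² = -6·(16/5)²·(24/5)/8² = -576/125 kN·m
Load 2 — applied couple M₀=5 kN·m at a=24/5 m (b=L-a=16/5):
  R_A = 6M₀ab/L³ = 6·5·(24/5)·(16/5)/8³ = 9/10 kN
  M_A = M₀b(2a-b)/L² = 5·(16/5)·(2·(24/5)-(16/5))/8² = 8/5 kN·m
  R_B = -6M₀ab/L³ = -6·5·(24/5)·(16/5)/8³ = -9/10 kN
  M_B = M₀a(2b-a)/L² = 5·(24/5)·(2·(16/5)-(24/5))/8² = 3/5 kN·m
Superposition: R_A = 1197/250 kN, M_A = 1064/125 kN·m, R_B = 303/250 kN, M_B = -501/125 kN·m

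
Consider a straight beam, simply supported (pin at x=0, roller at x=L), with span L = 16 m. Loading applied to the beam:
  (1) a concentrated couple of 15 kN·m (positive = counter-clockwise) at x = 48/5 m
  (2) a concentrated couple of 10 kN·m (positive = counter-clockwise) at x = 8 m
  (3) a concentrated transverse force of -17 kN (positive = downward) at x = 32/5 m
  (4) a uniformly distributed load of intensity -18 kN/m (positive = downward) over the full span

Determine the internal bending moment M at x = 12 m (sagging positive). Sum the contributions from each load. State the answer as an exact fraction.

Load 1 — applied couple M₀=15 kN·m at a=48/5 m (b=L-a=32/5):
  M_1 = M₀x/L - M₀  [x>a] = 15·12/16 - 15 = -15/4 kN·m
Load 2 — applied couple M₀=10 kN·m at a=8 m (b=L-a=8):
  M_2 = M₀x/L - M₀  [x>a] = 10·12/16 - 10 = -5/2 kN·m
Load 3 — point force P=-17 kN at a=32/5 m (b=L-a=48/5):
  M_3 = Pa(L-x)/L  [x>a] = (-17)·(32/5)·(16-12)/16 = -136/5 kN·m
Load 4 — uniform load w=-18 kN/m over full span:
  M_4 = wx(L-x)/2 = (-18)·12·(16-12)/2 = -432 kN·m
Superposition: M = Σ M_i = -9309/20 kN·m ≈ -465.450000 kN·m

M(12) = -9309/20 kN·m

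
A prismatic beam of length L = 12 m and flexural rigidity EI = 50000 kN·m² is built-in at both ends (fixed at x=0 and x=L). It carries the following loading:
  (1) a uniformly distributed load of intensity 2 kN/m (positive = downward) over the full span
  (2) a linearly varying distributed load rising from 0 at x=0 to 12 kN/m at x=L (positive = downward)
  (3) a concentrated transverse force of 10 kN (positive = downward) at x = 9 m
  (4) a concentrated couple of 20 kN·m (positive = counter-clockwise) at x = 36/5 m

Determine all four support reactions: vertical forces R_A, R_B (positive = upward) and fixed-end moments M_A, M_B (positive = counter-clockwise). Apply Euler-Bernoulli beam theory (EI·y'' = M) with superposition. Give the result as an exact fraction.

Load 1 — uniform load w=2 kN/m over full span:
  R_A = wL/2 = 2·12/2 = 12 kN
  M_A = wL²/12 = 2·12²/12 = 24 kN·m
  R_B = wL/2 = 2·12/2 = 12 kN
  M_B = -wL²/12 = -2·12²/12 = -24 kN·m
Load 2 — triangular load w₀=12 kN/m (0→w₀ over full span):
  R_A = 3w₀L/20 = 3·12·12/20 = 108/5 kN
  M_A = w₀L²/30 = 12·12²/30 = 288/5 kN·m
  R_B = 7w₀L/20 = 7·12·12/20 = 252/5 kN
  M_B = -w₀L²/20 = -12·12²/20 = -432/5 kN·m
Load 3 — point force P=10 kN at a=9 m (b=L-a=3):
  R_A = Pb²(3a+b)/L³ = 10·3²·(3·9+3)/12³ = 25/16 kN
  M_A = Pab²/L² = 10·9·3²/12² = 45/8 kN·m
  R_B = Pa²(a+3b)/L³ = 10·9²·(9+3·3)/12³ = 135/16 kN
  M_B = -Pa²b/L² = -10·9²·3/12² = -135/8 kN·m
Load 4 — applied couple M₀=20 kN·m at a=36/5 m (b=L-a=24/5):
  R_A = 6M₀ab/L³ = 6·20·(36/5)·(24/5)/12³ = 12/5 kN
  M_A = M₀b(2a-b)/L² = 20·(24/5)·(2·(36/5)-(24/5))/12² = 32/5 kN·m
  R_B = -6M₀ab/L³ = -6·20·(36/5)·(24/5)/12³ = -12/5 kN
  M_B = M₀a(2b-a)/L² = 20·(36/5)·(2·(24/5)-(36/5))/12² = 12/5 kN·m
Superposition: R_A = 601/16 kN, M_A = 749/8 kN·m, R_B = 1095/16 kN, M_B = -999/8 kN·m

R_A = 601/16 kN, M_A = 749/8 kN·m, R_B = 1095/16 kN, M_B = -999/8 kN·m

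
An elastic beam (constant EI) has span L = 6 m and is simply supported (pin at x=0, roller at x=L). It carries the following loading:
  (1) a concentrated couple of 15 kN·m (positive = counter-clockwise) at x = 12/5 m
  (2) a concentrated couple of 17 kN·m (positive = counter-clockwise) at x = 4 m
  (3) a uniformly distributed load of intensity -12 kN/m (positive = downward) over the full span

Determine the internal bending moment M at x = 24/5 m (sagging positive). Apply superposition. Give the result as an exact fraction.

Load 1 — applied couple M₀=15 kN·m at a=12/5 m (b=L-a=18/5):
  M_1 = M₀x/L - M₀  [x>a] = 15·(24/5)/6 - 15 = -3 kN·m
Load 2 — applied couple M₀=17 kN·m at a=4 m (b=L-a=2):
  M_2 = M₀x/L - M₀  [x>a] = 17·(24/5)/6 - 17 = -17/5 kN·m
Load 3 — uniform load w=-12 kN/m over full span:
  M_3 = wx(L-x)/2 = (-12)·(24/5)·(6-(24/5))/2 = -864/25 kN·m
Superposition: M = Σ M_i = -1024/25 kN·m ≈ -40.960000 kN·m

M(24/5) = -1024/25 kN·m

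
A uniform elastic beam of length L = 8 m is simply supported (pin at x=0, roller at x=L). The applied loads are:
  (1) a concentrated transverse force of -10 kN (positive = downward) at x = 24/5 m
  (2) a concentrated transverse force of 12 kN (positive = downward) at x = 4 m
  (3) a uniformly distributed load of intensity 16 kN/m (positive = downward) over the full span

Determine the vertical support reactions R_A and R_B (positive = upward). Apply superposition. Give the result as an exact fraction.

R_A = 66 kN, R_B = 64 kN

Load 1 — point force P=-10 kN at a=24/5 m (b=L-a=16/5):
  R_A = Pb/L = (-10)·(16/5)/8 = -4 kN
  R_B = Pa/L = (-10)·(24/5)/8 = -6 kN
Load 2 — point force P=12 kN at a=4 m (b=L-a=4):
  R_A = Pb/L = 12·4/8 = 6 kN
  R_B = Pa/L = 12·4/8 = 6 kN
Load 3 — uniform load w=16 kN/m over full span:
  R_A = wL/2 = 16·8/2 = 64 kN
  R_B = wL/2 = 16·8/2 = 64 kN
Superposition: R_A = 66 kN, R_B = 64 kN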